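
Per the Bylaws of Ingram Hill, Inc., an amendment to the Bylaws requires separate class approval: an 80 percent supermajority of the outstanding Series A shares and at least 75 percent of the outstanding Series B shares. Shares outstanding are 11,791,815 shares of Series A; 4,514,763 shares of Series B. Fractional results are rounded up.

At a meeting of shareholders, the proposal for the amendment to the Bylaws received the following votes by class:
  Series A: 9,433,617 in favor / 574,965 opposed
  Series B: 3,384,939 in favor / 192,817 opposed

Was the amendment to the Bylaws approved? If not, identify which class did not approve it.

Not approved — the Series B shares did not give the required vote.

Series A: 4/5 of 11791815 = 9433452; 9,433,452 required, 9,433,617 in favor — approved.
Series B: 3/4 of 4514763 = 3386072.25, rounded up to 3386073; 3,386,073 required, 3,384,939 in favor — not approved.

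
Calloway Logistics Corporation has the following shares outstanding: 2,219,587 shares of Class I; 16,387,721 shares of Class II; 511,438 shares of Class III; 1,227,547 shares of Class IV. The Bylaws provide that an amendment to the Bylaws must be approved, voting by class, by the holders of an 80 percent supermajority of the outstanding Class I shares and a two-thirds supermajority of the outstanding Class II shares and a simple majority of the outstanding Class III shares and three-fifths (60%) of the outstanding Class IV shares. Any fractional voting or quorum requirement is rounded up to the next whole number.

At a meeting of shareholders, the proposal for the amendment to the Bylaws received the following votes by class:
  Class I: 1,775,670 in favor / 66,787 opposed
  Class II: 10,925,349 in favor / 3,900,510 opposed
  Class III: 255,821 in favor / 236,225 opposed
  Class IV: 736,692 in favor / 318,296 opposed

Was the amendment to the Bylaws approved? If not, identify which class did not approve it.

Class I: 4/5 of 2219587 = 1775669.60, rounded up to 1775670; 1,775,670 required, 1,775,670 in favor — approved.
Class II: 2/3 of 16387721 = 10925147.33, rounded up to 10925148; 10,925,148 required, 10,925,349 in favor — approved.
Class III: a majority of 511438 is 255720; 255,720 required, 255,821 in favor — approved.
Class IV: 3/5 of 1227547 = 736528.20, rounded up to 736529; 736,529 required, 736,692 in favor — approved.

Approved — every class gave the required vote.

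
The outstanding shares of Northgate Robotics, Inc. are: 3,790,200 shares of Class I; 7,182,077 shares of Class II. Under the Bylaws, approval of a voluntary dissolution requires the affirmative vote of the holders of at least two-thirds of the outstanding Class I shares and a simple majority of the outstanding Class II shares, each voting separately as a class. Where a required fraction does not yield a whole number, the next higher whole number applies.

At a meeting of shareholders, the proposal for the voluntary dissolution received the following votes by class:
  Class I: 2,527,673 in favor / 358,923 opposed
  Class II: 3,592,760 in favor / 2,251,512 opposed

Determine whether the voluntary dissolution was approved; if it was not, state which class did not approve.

Class I: 2/3 of 3790200 = 2526800; 2,526,800 required, 2,527,673 in favor — approved.
Class II: a majority of 7182077 is 3591039; 3,591,039 required, 3,592,760 in favor — approved.

Approved — every class gave the required vote.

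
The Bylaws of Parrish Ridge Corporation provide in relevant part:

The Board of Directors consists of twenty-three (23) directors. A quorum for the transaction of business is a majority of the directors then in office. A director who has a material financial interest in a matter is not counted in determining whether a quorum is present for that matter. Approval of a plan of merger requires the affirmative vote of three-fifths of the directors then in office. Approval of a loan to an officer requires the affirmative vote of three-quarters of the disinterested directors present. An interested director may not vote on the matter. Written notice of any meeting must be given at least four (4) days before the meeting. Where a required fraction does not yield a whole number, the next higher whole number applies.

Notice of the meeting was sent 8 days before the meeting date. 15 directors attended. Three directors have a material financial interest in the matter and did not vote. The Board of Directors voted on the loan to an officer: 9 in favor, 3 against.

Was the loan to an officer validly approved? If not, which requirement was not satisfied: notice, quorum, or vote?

Notice: 8 days given; 4 required (8 ≥ 4). Satisfied.
Quorum: 15 present, but the 3 interested directors do not count, leaving 12. Quorum is 12. Satisfied.
Vote: the loan to an officer requires three-fourths of the disinterested directors present (15 − 3 = 12). 3/4 of 12 = 9, so 9 affirmative votes are needed; 9 voted in favor. Satisfied.

Valid — all requirements satisfied.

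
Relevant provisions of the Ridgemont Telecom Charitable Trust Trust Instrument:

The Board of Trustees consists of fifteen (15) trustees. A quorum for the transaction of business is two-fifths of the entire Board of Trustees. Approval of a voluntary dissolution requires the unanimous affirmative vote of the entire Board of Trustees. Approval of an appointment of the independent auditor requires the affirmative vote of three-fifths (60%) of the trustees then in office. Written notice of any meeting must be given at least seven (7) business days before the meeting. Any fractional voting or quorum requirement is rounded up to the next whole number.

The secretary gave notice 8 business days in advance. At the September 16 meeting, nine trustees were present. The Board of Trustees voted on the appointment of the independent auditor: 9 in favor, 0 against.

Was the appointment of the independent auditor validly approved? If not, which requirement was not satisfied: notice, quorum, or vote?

Notice: 8 business days given; 7 required (8 ≥ 7). Satisfied.
Quorum: 9 present; quorum is 6. Satisfied.
Vote: the appointment of the independent auditor requires three-fifths of the trustees then in office (15). 3/5 of 15 = 9, so 9 affirmative votes are needed; 9 voted in favor. Satisfied.

Valid — all requirements satisfied.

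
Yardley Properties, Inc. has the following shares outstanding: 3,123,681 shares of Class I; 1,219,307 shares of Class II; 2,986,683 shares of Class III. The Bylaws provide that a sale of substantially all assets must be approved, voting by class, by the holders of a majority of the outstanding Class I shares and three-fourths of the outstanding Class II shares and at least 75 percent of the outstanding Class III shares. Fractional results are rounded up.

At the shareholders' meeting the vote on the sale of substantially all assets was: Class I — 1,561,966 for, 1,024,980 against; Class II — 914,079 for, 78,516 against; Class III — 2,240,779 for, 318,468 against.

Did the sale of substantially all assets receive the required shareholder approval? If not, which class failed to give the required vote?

Not approved — the Class II shares did not give the required vote.

Class I: a majority of 3123681 is 1561841; 1,561,841 required, 1,561,966 in favor — approved.
Class II: 3/4 of 1219307 = 914480.25, rounded up to 914481; 914,481 required, 914,079 in favor — not approved.
Class III: 3/4 of 2986683 = 2240012.25, rounded up to 2240013; 2,240,013 required, 2,240,779 in favor — approved.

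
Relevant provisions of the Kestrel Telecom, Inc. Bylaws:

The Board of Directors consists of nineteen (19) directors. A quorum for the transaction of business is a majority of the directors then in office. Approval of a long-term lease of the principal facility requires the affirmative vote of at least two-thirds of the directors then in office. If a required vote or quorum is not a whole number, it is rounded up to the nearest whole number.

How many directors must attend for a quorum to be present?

A majority of 19 is 10.

10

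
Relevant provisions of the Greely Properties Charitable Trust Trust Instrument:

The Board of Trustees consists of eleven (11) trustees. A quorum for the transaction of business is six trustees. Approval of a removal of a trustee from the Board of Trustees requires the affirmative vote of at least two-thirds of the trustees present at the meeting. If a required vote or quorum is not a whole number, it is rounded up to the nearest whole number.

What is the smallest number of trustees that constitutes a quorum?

The quorum is fixed at 6.

6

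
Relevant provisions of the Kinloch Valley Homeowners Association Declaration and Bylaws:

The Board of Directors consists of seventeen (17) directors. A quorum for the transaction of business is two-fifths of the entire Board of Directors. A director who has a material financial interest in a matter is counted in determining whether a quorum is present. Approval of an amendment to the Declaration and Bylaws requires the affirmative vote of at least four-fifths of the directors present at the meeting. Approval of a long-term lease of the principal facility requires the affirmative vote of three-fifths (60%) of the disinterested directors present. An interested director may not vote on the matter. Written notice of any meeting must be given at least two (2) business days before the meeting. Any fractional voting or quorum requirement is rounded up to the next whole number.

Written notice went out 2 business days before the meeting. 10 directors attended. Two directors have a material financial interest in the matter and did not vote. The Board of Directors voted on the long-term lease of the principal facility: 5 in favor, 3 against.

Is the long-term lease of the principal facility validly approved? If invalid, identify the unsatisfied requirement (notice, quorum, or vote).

Notice: 2 business days given; 2 required (2 ≥ 2). Satisfied.
Quorum: 10 present (interested directors count toward quorum); quorum is 7. Satisfied.
Vote: the long-term lease of the principal facility requires three-fifths of the disinterested directors present (10 − 2 = 8). 3/5 of 8 = 4.80, rounded up to 5, so 5 affirmative votes are needed; 5 voted in favor. Satisfied.

Valid — all requirements satisfied.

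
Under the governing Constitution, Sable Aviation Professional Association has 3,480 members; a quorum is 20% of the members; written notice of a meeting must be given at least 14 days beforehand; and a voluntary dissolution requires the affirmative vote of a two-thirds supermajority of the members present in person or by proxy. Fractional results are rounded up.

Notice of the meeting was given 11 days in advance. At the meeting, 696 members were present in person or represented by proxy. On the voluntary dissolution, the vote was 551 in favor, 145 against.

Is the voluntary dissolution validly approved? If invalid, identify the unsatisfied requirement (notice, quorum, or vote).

Invalid — notice requirement not satisfied.

Notice: 11 days given; 14 required. Not satisfied.
Quorum: 20% of 3,480 = 696; 696 present. Satisfied.
Vote: requires two-thirds of those present (696); 2/3 of 696 = 464, so 464 needed; 551 in favor. Satisfied.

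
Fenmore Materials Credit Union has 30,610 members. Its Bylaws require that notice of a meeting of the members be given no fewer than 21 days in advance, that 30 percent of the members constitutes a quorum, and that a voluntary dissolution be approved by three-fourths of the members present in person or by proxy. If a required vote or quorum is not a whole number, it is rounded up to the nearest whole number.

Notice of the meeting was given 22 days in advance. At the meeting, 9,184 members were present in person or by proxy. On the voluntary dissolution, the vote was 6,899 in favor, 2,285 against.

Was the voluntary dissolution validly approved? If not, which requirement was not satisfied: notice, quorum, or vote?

Valid — all requirements satisfied.

Notice: 22 days given; 21 required. Satisfied.
Quorum: 30% of 30,610 = 9,183; 9,184 present. Satisfied.
Vote: requires three-fourths of those present (9,184); 3/4 of 9184 = 6888, so 6,888 needed; 6,899 in favor. Satisfied.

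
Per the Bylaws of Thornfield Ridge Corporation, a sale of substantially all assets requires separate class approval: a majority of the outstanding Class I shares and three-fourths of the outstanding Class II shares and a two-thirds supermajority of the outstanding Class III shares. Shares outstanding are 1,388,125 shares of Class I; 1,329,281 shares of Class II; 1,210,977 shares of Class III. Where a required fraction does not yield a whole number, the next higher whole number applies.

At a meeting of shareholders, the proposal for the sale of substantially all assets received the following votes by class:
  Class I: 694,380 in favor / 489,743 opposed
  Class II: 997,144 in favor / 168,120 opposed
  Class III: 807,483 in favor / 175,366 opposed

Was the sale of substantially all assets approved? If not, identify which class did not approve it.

Approved — every class gave the required vote.

Class I: a majority of 1388125 is 694063; 694,063 required, 694,380 in favor — approved.
Class II: 3/4 of 1329281 = 996960.75, rounded up to 996961; 996,961 required, 997,144 in favor — approved.
Class III: 2/3 of 1210977 = 807318; 807,318 required, 807,483 in favor — approved.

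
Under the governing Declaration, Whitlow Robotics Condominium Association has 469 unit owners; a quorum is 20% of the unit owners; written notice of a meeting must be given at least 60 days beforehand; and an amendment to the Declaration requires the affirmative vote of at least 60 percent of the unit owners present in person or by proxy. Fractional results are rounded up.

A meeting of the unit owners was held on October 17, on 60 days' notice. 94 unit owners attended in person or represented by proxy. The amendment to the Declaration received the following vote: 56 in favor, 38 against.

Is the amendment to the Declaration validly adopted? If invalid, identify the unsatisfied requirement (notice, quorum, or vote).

Notice: 60 days given; 60 required. Satisfied.
Quorum: 20% of 469 = 93.80, rounded up to 94; 94 present. Satisfied.
Vote: requires three-fifths of those present (94); 3/5 of 94 = 56.40, rounded up to 57, so 57 needed; 56 in favor. Not satisfied.

Invalid — vote requirement not satisfied.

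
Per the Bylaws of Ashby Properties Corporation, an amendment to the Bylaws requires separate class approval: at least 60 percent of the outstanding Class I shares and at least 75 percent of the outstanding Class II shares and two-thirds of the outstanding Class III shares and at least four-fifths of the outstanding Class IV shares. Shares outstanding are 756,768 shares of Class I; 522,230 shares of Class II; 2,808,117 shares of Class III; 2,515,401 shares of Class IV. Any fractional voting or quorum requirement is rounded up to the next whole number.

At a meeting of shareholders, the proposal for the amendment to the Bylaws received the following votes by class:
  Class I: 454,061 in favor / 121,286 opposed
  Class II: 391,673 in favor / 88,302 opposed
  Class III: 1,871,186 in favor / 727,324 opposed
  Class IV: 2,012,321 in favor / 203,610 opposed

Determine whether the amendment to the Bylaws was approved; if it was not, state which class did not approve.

Not approved — the Class III shares did not give the required vote.

Class I: 3/5 of 756768 = 454060.80, rounded up to 454061; 454,061 required, 454,061 in favor — approved.
Class II: 3/4 of 522230 = 391672.50, rounded up to 391673; 391,673 required, 391,673 in favor — approved.
Class III: 2/3 of 2808117 = 1872078; 1,872,078 required, 1,871,186 in favor — not approved.
Class IV: 4/5 of 2515401 = 2012320.80, rounded up to 2012321; 2,012,321 required, 2,012,321 in favor — approved.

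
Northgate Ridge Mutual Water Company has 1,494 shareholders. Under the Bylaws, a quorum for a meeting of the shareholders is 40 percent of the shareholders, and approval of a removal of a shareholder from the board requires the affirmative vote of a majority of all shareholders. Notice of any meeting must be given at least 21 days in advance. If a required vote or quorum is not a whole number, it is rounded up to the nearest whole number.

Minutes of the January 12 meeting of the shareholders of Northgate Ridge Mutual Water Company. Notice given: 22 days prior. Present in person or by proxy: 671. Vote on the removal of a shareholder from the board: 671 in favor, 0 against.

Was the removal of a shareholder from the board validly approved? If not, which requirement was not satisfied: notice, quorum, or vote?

Invalid — vote requirement not satisfied.

Notice: 22 days given; 21 required. Satisfied.
Quorum: 40% of 1,494 = 597.60, rounded up to 598; 671 present. Satisfied.
Vote: requires a majority of all shareholders (1,494); a majority of 1494 is 748, so 748 needed; 671 in favor. Not satisfied.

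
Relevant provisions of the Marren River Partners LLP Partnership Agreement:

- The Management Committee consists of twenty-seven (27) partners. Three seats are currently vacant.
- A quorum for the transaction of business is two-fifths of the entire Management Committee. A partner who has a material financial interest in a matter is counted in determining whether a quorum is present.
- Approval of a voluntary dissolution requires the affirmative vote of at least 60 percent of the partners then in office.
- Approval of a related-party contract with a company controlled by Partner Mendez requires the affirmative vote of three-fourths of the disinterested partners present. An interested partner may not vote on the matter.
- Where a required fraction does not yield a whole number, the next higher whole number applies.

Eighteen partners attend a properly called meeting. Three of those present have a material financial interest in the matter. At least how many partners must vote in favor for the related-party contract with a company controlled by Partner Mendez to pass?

The related-party contract with a company controlled by Partner Mendez requires three-fourths of the disinterested partners present (18 − 3 = 15).
3/4 of 15 = 11.25, rounded up to 12.

12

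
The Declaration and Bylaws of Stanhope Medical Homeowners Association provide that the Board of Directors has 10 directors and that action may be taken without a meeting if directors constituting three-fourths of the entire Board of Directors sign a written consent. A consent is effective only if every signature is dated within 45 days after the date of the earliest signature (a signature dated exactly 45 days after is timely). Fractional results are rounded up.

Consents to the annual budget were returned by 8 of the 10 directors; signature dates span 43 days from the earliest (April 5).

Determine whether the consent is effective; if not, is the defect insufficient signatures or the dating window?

Effective — both the signature and dating-window requirements are satisfied.

Signatures required: three-fourths of 10 — 3/4 of 10 = 7.50, rounded up to 8, so 8 needed; 8 signed. Sufficient.
Dating window: the latest signature is 43 days after the earliest; the limit is 45 days. Within the window.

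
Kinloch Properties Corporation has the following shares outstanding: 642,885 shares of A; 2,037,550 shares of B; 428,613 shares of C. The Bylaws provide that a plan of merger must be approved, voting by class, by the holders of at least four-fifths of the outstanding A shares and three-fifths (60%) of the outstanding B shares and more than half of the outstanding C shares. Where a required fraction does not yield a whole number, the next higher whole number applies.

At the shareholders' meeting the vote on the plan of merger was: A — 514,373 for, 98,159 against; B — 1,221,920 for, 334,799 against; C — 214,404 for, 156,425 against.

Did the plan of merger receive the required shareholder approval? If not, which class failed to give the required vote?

A: 4/5 of 642885 = 514308; 514,308 required, 514,373 in favor — approved.
B: 3/5 of 2037550 = 1222530; 1,222,530 required, 1,221,920 in favor — not approved.
C: a majority of 428613 is 214307; 214,307 required, 214,404 in favor — approved.

Not approved — the B shares did not give the required vote.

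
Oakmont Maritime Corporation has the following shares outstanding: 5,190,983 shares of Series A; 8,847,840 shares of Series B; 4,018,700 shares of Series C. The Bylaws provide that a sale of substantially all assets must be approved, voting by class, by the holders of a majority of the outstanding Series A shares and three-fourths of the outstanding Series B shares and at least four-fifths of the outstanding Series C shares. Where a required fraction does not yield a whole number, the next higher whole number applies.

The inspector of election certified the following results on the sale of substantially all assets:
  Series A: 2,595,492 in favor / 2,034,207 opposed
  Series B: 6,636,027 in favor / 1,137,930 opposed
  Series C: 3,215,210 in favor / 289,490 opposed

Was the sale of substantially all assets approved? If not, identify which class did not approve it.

Series A: a majority of 5190983 is 2595492; 2,595,492 required, 2,595,492 in favor — approved.
Series B: 3/4 of 8847840 = 6635880; 6,635,880 required, 6,636,027 in favor — approved.
Series C: 4/5 of 4018700 = 3214960; 3,214,960 required, 3,215,210 in favor — approved.

Approved — every class gave the required vote.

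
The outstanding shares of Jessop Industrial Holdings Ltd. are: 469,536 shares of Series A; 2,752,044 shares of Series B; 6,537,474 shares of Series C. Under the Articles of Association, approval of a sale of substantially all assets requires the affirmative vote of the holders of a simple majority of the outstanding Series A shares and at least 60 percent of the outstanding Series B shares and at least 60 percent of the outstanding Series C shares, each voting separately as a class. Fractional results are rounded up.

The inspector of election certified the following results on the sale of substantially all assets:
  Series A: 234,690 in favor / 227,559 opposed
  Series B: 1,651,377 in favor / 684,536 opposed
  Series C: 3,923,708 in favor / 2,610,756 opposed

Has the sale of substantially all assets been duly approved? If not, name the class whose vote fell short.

Series A: a majority of 469536 is 234769; 234,769 required, 234,690 in favor — not approved.
Series B: 3/5 of 2752044 = 1651226.40, rounded up to 1651227; 1,651,227 required, 1,651,377 in favor — approved.
Series C: 3/5 of 6537474 = 3922484.40, rounded up to 3922485; 3,922,485 required, 3,923,708 in favor — approved.

Not approved — the Series A shares did not give the required vote.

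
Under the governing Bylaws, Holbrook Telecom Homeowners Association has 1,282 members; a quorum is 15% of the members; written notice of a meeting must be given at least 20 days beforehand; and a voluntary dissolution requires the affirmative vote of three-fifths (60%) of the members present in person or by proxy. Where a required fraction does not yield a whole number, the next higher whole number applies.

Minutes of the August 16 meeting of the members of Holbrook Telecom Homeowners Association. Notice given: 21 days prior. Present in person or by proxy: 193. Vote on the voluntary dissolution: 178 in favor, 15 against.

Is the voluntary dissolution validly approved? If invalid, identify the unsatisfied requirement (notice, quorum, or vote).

Notice: 21 days given; 20 required. Satisfied.
Quorum: 15% of 1,282 = 192.30, rounded up to 193; 193 present. Satisfied.
Vote: requires three-fifths of those present (193); 3/5 of 193 = 115.80, rounded up to 116, so 116 needed; 178 in favor. Satisfied.

Valid — all requirements satisfied.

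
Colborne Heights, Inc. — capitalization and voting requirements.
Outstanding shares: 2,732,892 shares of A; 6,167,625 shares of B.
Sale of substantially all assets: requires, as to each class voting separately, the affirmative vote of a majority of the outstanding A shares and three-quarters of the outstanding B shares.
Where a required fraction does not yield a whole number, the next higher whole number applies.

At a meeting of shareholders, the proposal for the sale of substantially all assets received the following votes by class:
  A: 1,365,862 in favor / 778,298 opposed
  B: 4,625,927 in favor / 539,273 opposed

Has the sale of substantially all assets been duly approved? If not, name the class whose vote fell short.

Not approved — the A shares did not give the required vote.

A: a majority of 2732892 is 1366447; 1,366,447 required, 1,365,862 in favor — not approved.
B: 3/4 of 6167625 = 4625718.75, rounded up to 4625719; 4,625,719 required, 4,625,927 in favor — approved.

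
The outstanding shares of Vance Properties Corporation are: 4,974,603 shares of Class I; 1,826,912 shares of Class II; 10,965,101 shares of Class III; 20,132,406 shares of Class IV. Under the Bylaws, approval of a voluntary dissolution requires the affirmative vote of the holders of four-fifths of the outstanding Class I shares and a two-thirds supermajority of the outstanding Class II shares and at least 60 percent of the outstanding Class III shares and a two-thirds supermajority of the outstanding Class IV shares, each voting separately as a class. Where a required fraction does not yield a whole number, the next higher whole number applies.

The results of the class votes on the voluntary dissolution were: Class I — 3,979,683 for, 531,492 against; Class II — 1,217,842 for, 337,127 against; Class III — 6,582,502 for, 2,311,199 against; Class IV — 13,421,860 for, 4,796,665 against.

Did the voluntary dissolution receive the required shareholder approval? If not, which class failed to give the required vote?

Not approved — the Class II shares did not give the required vote.

Class I: 4/5 of 4974603 = 3979682.40, rounded up to 3979683; 3,979,683 required, 3,979,683 in favor — approved.
Class II: 2/3 of 1826912 = 1217941.33, rounded up to 1217942; 1,217,942 required, 1,217,842 in favor — not approved.
Class III: 3/5 of 10965101 = 6579060.60, rounded up to 6579061; 6,579,061 required, 6,582,502 in favor — approved.
Class IV: 2/3 of 20132406 = 13421604; 13,421,604 required, 13,421,860 in favor — approved.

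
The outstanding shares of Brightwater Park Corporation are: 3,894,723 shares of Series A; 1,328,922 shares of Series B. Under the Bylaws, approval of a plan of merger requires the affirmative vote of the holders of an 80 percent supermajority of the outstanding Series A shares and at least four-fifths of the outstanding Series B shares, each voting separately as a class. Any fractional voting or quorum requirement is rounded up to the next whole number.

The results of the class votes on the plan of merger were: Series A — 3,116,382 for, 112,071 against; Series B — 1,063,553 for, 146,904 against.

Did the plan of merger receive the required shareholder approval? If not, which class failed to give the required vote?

Series A: 4/5 of 3894723 = 3115778.40, rounded up to 3115779; 3,115,779 required, 3,116,382 in favor — approved.
Series B: 4/5 of 1328922 = 1063137.60, rounded up to 1063138; 1,063,138 required, 1,063,553 in favor — approved.

Approved — every class gave the required vote.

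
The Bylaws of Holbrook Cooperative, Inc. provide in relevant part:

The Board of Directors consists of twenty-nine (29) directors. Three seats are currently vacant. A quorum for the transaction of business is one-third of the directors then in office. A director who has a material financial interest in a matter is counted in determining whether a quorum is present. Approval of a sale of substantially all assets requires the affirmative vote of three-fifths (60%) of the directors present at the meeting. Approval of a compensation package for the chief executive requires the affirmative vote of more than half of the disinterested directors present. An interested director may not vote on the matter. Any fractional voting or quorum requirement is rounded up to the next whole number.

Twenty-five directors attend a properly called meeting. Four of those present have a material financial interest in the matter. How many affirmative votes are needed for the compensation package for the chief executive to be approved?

11

The compensation package for the chief executive requires a majority of the disinterested directors present (25 − 4 = 21).
A majority of 21 is 11.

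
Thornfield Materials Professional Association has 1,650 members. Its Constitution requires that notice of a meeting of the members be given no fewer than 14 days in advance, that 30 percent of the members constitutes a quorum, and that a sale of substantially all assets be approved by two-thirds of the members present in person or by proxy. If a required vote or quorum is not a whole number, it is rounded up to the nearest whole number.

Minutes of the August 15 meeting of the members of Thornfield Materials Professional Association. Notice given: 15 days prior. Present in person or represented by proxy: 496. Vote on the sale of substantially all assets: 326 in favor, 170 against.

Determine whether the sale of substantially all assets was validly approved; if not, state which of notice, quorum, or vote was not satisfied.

Notice: 15 days given; 14 required. Satisfied.
Quorum: 30% of 1,650 = 495; 496 present. Satisfied.
Vote: requires two-thirds of those present (496); 2/3 of 496 = 330.67, rounded up to 331, so 331 needed; 326 in favor. Not satisfied.

Invalid — vote requirement not satisfied.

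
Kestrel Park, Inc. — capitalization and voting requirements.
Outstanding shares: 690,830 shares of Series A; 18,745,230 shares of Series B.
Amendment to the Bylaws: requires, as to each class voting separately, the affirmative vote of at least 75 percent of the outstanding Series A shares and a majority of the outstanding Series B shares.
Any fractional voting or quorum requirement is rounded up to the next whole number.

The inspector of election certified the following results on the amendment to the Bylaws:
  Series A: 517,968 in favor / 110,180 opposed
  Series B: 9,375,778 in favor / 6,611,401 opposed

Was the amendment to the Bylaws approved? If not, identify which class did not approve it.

Not approved — the Series A shares did not give the required vote.

Series A: 3/4 of 690830 = 518122.50, rounded up to 518123; 518,123 required, 517,968 in favor — not approved.
Series B: a majority of 18745230 is 9372616; 9,372,616 required, 9,375,778 in favor — approved.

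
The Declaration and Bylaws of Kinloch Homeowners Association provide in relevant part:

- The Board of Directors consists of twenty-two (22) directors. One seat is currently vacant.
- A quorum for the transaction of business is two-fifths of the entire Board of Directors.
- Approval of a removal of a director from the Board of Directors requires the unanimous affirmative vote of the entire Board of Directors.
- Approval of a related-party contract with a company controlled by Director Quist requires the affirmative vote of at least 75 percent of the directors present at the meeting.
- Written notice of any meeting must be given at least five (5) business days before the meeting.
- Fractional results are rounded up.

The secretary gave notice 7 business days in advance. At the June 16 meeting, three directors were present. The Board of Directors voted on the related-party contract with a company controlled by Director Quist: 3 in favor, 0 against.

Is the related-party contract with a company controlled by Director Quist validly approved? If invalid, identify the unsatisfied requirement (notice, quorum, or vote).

Invalid — quorum requirement not satisfied.

Notice: 7 business days given; 5 required (7 ≥ 5). Satisfied.
Quorum: 3 present; quorum is 9. Not satisfied.
Vote: the related-party contract with a company controlled by Director Quist requires three-fourths of the directors present (3). 3/4 of 3 = 2.25, rounded up to 3, so 3 affirmative votes are needed; 3 voted in favor. Satisfied. (Moot — without a quorum no business can be validly transacted.)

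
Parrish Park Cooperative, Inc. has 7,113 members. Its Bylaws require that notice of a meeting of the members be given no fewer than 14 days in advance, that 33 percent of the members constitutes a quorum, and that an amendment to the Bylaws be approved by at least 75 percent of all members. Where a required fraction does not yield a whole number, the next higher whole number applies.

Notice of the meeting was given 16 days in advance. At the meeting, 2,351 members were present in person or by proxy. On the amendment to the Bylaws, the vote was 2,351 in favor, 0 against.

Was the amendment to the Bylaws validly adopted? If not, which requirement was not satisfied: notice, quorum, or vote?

Invalid — vote requirement not satisfied.

Notice: 16 days given; 14 required. Satisfied.
Quorum: 33% of 7,113 = 2,347.29, rounded up to 2,348; 2,351 present. Satisfied.
Vote: requires three-fourths of all members (7,113); 3/4 of 7113 = 5334.75, rounded up to 5335, so 5,335 needed; 2,351 in favor. Not satisfied.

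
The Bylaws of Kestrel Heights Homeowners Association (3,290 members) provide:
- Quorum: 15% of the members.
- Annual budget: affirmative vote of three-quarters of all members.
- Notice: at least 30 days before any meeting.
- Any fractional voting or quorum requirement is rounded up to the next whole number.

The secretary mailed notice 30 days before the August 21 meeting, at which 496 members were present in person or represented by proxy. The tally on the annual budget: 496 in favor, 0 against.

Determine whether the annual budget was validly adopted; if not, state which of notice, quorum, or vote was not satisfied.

Notice: 30 days given; 30 required. Satisfied.
Quorum: 15% of 3,290 = 493.50, rounded up to 494; 496 present. Satisfied.
Vote: requires three-fourths of all members (3,290); 3/4 of 3290 = 2467.50, rounded up to 2468, so 2,468 needed; 496 in favor. Not satisfied.

Invalid — vote requirement not satisfied.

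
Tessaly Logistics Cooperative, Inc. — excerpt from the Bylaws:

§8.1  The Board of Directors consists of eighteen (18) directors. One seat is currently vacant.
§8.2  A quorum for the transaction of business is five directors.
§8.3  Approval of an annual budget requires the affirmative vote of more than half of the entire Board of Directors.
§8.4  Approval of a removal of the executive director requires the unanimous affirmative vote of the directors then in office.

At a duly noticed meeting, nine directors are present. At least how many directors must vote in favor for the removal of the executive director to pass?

The removal of the executive director requires the unanimous vote of the directors then in office (17).
Unanimous means all 17.
(Only 9 can vote, so the removal of the executive director cannot pass at this meeting, but the required vote is still 17.)

17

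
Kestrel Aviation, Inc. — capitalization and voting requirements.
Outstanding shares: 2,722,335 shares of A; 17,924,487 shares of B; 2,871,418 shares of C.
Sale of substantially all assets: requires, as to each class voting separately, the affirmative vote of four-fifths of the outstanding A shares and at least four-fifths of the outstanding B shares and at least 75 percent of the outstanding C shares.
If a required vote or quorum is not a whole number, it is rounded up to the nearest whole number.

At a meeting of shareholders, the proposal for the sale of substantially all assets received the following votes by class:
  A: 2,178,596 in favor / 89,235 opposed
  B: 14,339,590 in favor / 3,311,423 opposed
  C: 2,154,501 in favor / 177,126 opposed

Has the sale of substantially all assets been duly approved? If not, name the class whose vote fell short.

A: 4/5 of 2722335 = 2177868; 2,177,868 required, 2,178,596 in favor — approved.
B: 4/5 of 17924487 = 14339589.60, rounded up to 14339590; 14,339,590 required, 14,339,590 in favor — approved.
C: 3/4 of 2871418 = 2153563.50, rounded up to 2153564; 2,153,564 required, 2,154,501 in favor — approved.

Approved — every class gave the required vote.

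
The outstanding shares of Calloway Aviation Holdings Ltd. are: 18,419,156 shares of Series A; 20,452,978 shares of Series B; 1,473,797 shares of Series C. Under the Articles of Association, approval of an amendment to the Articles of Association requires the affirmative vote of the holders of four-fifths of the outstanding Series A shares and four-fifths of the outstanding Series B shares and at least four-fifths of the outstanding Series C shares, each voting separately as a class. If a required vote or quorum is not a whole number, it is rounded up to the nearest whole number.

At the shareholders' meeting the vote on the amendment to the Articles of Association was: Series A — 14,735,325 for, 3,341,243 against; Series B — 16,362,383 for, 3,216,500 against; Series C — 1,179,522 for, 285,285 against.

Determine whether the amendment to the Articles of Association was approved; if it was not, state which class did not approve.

Approved — every class gave the required vote.

Series A: 4/5 of 18419156 = 14735324.80, rounded up to 14735325; 14,735,325 required, 14,735,325 in favor — approved.
Series B: 4/5 of 20452978 = 16362382.40, rounded up to 16362383; 16,362,383 required, 16,362,383 in favor — approved.
Series C: 4/5 of 1473797 = 1179037.60, rounded up to 1179038; 1,179,038 required, 1,179,522 in favor — approved.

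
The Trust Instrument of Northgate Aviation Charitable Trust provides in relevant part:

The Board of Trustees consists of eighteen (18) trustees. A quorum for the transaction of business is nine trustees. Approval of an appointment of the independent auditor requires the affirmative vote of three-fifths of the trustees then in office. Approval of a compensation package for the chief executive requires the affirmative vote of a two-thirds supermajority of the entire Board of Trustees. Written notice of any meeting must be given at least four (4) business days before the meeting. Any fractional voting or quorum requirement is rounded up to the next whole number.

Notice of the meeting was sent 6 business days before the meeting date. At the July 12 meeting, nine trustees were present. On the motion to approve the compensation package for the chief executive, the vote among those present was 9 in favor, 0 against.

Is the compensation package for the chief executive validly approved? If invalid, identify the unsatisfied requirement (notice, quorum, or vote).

Invalid — vote requirement not satisfied.

Notice: 6 business days given; 4 required (6 ≥ 4). Satisfied.
Quorum: 9 present; quorum is 9. Satisfied.
Vote: the compensation package for the chief executive requires two-thirds of the entire Board of Trustees (18). 2/3 of 18 = 12, so 12 affirmative votes are needed; 9 voted in favor. Not satisfied.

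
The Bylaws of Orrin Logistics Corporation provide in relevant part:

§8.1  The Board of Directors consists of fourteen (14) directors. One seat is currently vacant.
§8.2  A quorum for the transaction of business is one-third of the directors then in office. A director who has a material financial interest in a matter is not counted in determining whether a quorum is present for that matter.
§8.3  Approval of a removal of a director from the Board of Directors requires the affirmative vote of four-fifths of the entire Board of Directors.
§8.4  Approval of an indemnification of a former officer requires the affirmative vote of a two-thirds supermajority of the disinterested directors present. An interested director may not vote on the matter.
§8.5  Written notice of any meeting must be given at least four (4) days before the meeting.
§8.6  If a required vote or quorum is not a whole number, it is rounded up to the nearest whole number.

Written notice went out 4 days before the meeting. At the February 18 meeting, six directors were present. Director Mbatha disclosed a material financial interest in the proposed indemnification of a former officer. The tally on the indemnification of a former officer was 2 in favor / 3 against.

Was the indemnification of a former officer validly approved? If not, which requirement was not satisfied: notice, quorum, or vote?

Notice: 4 days given; 4 required (4 ≥ 4). Satisfied.
Quorum: 6 present, but the 1 interested director does not count, leaving 5. Quorum is 5. Satisfied.
Vote: the indemnification of a former officer requires two-thirds of the disinterested directors present (6 − 1 = 5). 2/3 of 5 = 3.33, rounded up to 4, so 4 affirmative votes are needed; 2 voted in favor. Not satisfied.

Invalid — vote requirement not satisfied.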